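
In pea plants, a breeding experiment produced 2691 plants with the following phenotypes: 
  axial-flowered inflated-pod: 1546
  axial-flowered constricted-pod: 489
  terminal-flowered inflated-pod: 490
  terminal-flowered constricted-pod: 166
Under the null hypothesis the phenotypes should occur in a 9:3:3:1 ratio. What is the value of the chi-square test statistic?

Total ratio parts = 16. Expected numbers out of 2691:
  axial-flowered inflated-pod: 2691 × 9/16 = 1513.6875
  axial-flowered constricted-pod: 2691 × 3/16 = 504.5625
  terminal-flowered inflated-pod: 2691 × 3/16 = 504.5625
  terminal-flowered constricted-pod: 2691 × 1/16 = 168.1875
χ² = Σ (O − E)² / E
  axial-flowered inflated-pod: (1546 − 1513.6875)² / 1513.6875 = 0.6898
  axial-flowered constricted-pod: (489 − 504.5625)² / 504.5625 = 0.4800
  terminal-flowered inflated-pod: (490 − 504.5625)² / 504.5625 = 0.4203
  terminal-flowered constricted-pod: (166 − 168.1875)² / 168.1875 = 0.0285
χ² = 0.6898 + 0.4800 + 0.4203 + 0.0285 = 1.6186 ≈ 1.619

1.619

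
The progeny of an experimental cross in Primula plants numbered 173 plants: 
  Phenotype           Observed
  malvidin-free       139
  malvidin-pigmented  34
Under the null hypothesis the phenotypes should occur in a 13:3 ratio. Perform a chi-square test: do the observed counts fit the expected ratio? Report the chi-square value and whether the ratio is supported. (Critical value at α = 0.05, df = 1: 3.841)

Total ratio parts = 16. Expected numbers out of 173:
  malvidin-free: 173 × 13/16 = 140.5625
  malvidin-pigmented: 173 × 3/16 = 32.4375
χ² = Σ (O − E)² / E
  malvidin-free: (139 − 140.5625)² / 140.5625 = 0.0174
  malvidin-pigmented: (34 − 32.4375)² / 32.4375 = 0.0753
χ² = 0.0174 + 0.0753 = 0.0927 ≈ 0.093
Degrees of freedom = 2 − 1 = 1; critical value at α = 0.05 is 3.841.
Since 0.093 < 3.841, we fail to reject the null hypothesis — the data are consistent with the 13:3 ratio.

0.093; consistent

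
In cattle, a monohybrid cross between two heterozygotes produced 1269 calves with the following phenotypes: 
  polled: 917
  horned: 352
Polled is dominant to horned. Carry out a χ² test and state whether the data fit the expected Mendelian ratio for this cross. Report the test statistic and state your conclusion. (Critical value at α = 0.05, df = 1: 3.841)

For a monohybrid cross between heterozygotes with complete dominance, the expected phenotypic ratio is 3:1.
Under the 3:1 hypothesis (Σ ratio = 4, N = 1269):
  polled: 1269 × 3/4 = 951.75
  horned: 1269 × 1/4 = 317.25
χ² = Σ (O − E)² / E
  polled: (917 − 951.75)² / 951.75 = 1.2688
  horned: (352 − 317.25)² / 317.25 = 3.8063
χ² = 1.2688 + 3.8063 = 5.0751 ≈ 5.075
Degrees of freedom = 2 − 1 = 1; critical value at α = 0.05 is 3.841.
Since 5.075 > 3.841, we reject the null hypothesis — the data do not fit the 3:1 ratio.

5.075; not consistent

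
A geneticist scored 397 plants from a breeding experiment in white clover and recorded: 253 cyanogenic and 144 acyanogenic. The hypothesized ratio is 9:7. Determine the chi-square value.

Total ratio parts = 16. Expected numbers out of 397:
  cyanogenic: 397 × 9/16 = 223.3125
  acyanogenic: 397 × 7/16 = 173.6875
χ² = Σ (O − E)² / E
  cyanogenic: (253 − 223.3125)² / 223.3125 = 3.9467
  acyanogenic: (144 − 173.6875)² / 173.6875 = 5.0743
χ² = 3.9467 + 5.0743 = 9.021

9.021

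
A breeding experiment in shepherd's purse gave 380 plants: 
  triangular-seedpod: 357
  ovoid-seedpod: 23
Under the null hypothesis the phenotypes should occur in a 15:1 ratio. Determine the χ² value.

0.025

Under the 15:1 hypothesis (Σ ratio = 16, N = 380):
  triangular-seedpod: 380 × 15/16 = 356.25
  ovoid-seedpod: 380 × 1/16 = 23.75
χ² = Σ (O − E)² / E
  triangular-seedpod: (357 − 356.25)² / 356.25 = 0.0016
  ovoid-seedpod: (23 − 23.75)² / 23.75 = 0.0237
χ² = 0.0016 + 0.0237 = 0.0253 ≈ 0.025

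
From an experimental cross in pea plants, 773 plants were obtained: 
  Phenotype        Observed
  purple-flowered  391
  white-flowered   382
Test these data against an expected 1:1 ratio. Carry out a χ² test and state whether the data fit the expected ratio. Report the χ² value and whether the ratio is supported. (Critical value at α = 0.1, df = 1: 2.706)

0.105; consistent

Expected counts for N = 773 under a 1:1 ratio (total parts = 2):
  purple-flowered: 773 × 1/2 = 386.5
  white-flowered: 773 × 1/2 = 386.5
χ² = Σ (O − E)² / E
  purple-flowered: (391 − 386.5)² / 386.5 = 0.0524
  white-flowered: (382 − 386.5)² / 386.5 = 0.0524
χ² = 0.0524 + 0.0524 = 0.1048 ≈ 0.105
Degrees of freedom = 2 − 1 = 1; critical value at α = 0.1 is 2.706.
Since 0.105 < 2.706, we fail to reject the null hypothesis — the data are consistent with the 1:1 ratio.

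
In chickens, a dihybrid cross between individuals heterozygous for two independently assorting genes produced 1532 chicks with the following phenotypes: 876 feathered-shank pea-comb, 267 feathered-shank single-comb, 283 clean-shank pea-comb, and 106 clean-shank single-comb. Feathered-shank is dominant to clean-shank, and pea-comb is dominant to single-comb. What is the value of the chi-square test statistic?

A dihybrid F₂ with independent assortment and complete dominance at both loci gives a 9:3:3:1 phenotypic ratio.
Under the 9:3:3:1 hypothesis (Σ ratio = 16, N = 1532):
  feathered-shank pea-comb: 1532 × 9/16 = 861.75
  feathered-shank single-comb: 1532 × 3/16 = 287.25
  clean-shank pea-comb: 1532 × 3/16 = 287.25
  clean-shank single-comb: 1532 × 1/16 = 95.75
χ² = Σ (O − E)² / E
  feathered-shank pea-comb: (876 − 861.75)² / 861.75 = 0.2356
  feathered-shank single-comb: (267 − 287.25)² / 287.25 = 1.4275
  clean-shank pea-comb: (283 − 287.25)² / 287.25 = 0.0629
  clean-shank single-comb: (106 − 95.75)² / 95.75 = 1.0973
χ² = 0.2356 + 1.4275 + 0.0629 + 1.0973 = 2.8233 ≈ 2.823

2.823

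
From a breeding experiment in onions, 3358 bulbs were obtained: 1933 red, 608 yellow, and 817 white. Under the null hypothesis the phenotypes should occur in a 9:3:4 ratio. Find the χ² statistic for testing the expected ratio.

Expected counts for N = 3358 under a 9:3:4 ratio (total parts = 16):
  red: 3358 × 9/16 = 1888.875
  yellow: 3358 × 3/16 = 629.625
  white: 3358 × 4/16 = 839.5
χ² = Σ (O − E)² / E
  red: (1933 − 1888.875)² / 1888.875 = 1.0308
  yellow: (608 − 629.625)² / 629.625 = 0.7427
  white: (817 − 839.5)² / 839.5 = 0.6030
χ² = 1.0308 + 0.7427 + 0.6030 = 2.3765 ≈ 2.377

2.377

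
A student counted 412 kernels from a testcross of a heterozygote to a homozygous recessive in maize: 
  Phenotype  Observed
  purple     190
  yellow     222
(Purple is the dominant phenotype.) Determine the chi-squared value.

A testcross of a heterozygote (Aa × aa) gives a 1:1 phenotypic ratio.
Under the 1:1 hypothesis (Σ ratio = 2, N = 412):
  purple: 412 × 1/2 = 206
  yellow: 412 × 1/2 = 206
χ² = Σ (O − E)² / E
  purple: (190 − 206)² / 206 = 1.2427
  yellow: (222 − 206)² / 206 = 1.2427
χ² = 1.2427 + 1.2427 = 2.4854 ≈ 2.485

2.485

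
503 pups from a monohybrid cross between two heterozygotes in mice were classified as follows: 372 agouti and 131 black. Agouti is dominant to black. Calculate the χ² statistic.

For a monohybrid cross between heterozygotes with complete dominance, the expected phenotypic ratio is 3:1.
Total ratio parts = 4. Expected numbers out of 503:
  agouti: 503 × 3/4 = 377.25
  black: 503 × 1/4 = 125.75
χ² = Σ (O − E)² / E
  agouti: (372 − 377.25)² / 377.25 = 0.0731
  black: (131 − 125.75)² / 125.75 = 0.2192
χ² = 0.0731 + 0.2192 = 0.2923 ≈ 0.292

0.292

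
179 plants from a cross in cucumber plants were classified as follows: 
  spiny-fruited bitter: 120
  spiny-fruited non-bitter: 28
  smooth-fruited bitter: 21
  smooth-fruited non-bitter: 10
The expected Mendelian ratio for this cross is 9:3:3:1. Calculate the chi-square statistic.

Under the 9:3:3:1 hypothesis (Σ ratio = 16, N = 179):
  spiny-fruited bitter: 179 × 9/16 = 100.6875
  spiny-fruited non-bitter: 179 × 3/16 = 33.5625
  smooth-fruited bitter: 179 × 3/16 = 33.5625
  smooth-fruited non-bitter: 179 × 1/16 = 11.1875
χ² = Σ (O − E)² / E
  spiny-fruited bitter: (120 − 100.6875)² / 100.6875 = 3.7043
  spiny-fruited non-bitter: (28 − 33.5625)² / 33.5625 = 0.9219
  smooth-fruited bitter: (21 − 33.5625)² / 33.5625 = 4.7022
  smooth-fruited non-bitter: (10 − 11.1875)² / 11.1875 = 0.1260
χ² = 3.7043 + 0.9219 + 4.7022 + 0.1260 = 9.4544 ≈ 9.454

9.454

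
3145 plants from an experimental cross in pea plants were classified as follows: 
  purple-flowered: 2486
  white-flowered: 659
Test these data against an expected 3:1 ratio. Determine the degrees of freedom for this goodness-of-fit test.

1

A goodness-of-fit test with 2 phenotype classes has df = 2 − 1 = 1.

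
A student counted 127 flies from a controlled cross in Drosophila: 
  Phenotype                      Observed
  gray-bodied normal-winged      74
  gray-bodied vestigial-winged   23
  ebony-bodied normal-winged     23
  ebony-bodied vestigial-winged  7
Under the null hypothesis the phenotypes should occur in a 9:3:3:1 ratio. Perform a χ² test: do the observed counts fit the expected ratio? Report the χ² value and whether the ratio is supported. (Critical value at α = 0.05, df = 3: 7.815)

0.258; consistent

Expected counts for N = 127 under a 9:3:3:1 ratio (total parts = 16):
  gray-bodied normal-winged: 127 × 9/16 = 71.4375
  gray-bodied vestigial-winged: 127 × 3/16 = 23.8125
  ebony-bodied normal-winged: 127 × 3/16 = 23.8125
  ebony-bodied vestigial-winged: 127 × 1/16 = 7.9375
χ² = Σ (O − E)² / E
  gray-bodied normal-winged: (74 − 71.4375)² / 71.4375 = 0.0919
  gray-bodied vestigial-winged: (23 − 23.8125)² / 23.8125 = 0.0277
  ebony-bodied normal-winged: (23 − 23.8125)² / 23.8125 = 0.0277
  ebony-bodied vestigial-winged: (7 − 7.9375)² / 7.9375 = 0.1107
χ² = 0.0919 + 0.0277 + 0.0277 + 0.1107 = 0.258
Degrees of freedom = 4 − 1 = 3; critical value at α = 0.05 is 7.815.
Since 0.258 < 7.815, we fail to reject the null hypothesis — the data are consistent with the 9:3:3:1 ratio.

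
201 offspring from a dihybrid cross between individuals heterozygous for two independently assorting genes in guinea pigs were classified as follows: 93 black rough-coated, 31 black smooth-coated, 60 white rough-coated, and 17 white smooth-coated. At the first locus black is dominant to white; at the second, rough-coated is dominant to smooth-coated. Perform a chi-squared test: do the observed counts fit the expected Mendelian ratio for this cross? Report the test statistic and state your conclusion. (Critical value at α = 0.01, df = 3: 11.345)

A dihybrid F₂ with independent assortment and complete dominance at both loci gives a 9:3:3:1 phenotypic ratio.
Total ratio parts = 16. Expected numbers out of 201:
  black rough-coated: 201 × 9/16 = 113.0625
  black smooth-coated: 201 × 3/16 = 37.6875
  white rough-coated: 201 × 3/16 = 37.6875
  white smooth-coated: 201 × 1/16 = 12.5625
χ² = Σ (O − E)² / E
  black rough-coated: (93 − 113.0625)² / 113.0625 = 3.5600
  black smooth-coated: (31 − 37.6875)² / 37.6875 = 1.1867
  white rough-coated: (60 − 37.6875)² / 37.6875 = 13.2099
  white smooth-coated: (17 − 12.5625)² / 12.5625 = 1.5675
χ² = 3.5600 + 1.1867 + 13.2099 + 1.5675 = 19.5241 ≈ 19.524
Degrees of freedom = 4 − 1 = 3; critical value at α = 0.01 is 11.345.
Since 19.524 > 11.345, we reject the null hypothesis — the data do not fit the 9:3:3:1 ratio.

19.524; not consistent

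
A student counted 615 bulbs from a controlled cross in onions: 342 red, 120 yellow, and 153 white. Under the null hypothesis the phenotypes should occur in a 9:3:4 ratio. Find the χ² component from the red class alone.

Total ratio parts = 16. Expected numbers out of 615:
  red: 615 × 9/16 = 345.9375
  yellow: 615 × 3/16 = 115.3125
  white: 615 × 4/16 = 153.75
Contribution of red: (342 − 345.9375)² / 345.9375 = 0.0448

0.045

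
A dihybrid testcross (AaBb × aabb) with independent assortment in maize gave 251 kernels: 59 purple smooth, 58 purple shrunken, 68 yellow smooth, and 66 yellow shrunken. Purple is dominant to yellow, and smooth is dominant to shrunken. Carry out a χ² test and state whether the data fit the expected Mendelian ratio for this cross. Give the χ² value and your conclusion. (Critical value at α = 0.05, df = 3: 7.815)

1.191; consistent

A dihybrid testcross with independent assortment gives a 1:1:1:1 ratio.
The 1:1:1:1 ratio has 4 parts, so with N = 251 the expected counts are:
  purple smooth: 251 × 1/4 = 62.75
  purple shrunken: 251 × 1/4 = 62.75
  yellow smooth: 251 × 1/4 = 62.75
  yellow shrunken: 251 × 1/4 = 62.75
χ² = Σ (O − E)² / E
  purple smooth: (59 − 62.75)² / 62.75 = 0.2241
  purple shrunken: (58 − 62.75)² / 62.75 = 0.3596
  yellow smooth: (68 − 62.75)² / 62.75 = 0.4392
  yellow shrunken: (66 − 62.75)² / 62.75 = 0.1683
χ² = 0.2241 + 0.3596 + 0.4392 + 0.1683 = 1.1912 ≈ 1.191
Degrees of freedom = 4 − 1 = 3; critical value at α = 0.05 is 7.815.
Since 1.191 < 7.815, we fail to reject the null hypothesis — the data are consistent with the 1:1:1:1 ratio.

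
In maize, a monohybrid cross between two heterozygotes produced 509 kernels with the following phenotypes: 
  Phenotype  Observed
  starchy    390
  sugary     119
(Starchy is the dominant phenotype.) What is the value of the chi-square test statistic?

For a monohybrid cross between heterozygotes with complete dominance, the expected phenotypic ratio is 3:1.
Total ratio parts = 4. Expected numbers out of 509:
  starchy: 509 × 3/4 = 381.75
  sugary: 509 × 1/4 = 127.25
χ² = Σ (O − E)² / E
  starchy: (390 − 381.75)² / 381.75 = 0.1783
  sugary: (119 − 127.25)² / 127.25 = 0.5349
χ² = 0.1783 + 0.5349 = 0.7132 ≈ 0.713

0.713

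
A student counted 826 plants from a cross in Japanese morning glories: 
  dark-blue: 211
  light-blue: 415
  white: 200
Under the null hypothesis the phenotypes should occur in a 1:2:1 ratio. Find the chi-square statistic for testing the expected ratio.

0.312

Under the 1:2:1 hypothesis (Σ ratio = 4, N = 826):
  dark-blue: 826 × 1/4 = 206.5
  light-blue: 826 × 2/4 = 413
  white: 826 × 1/4 = 206.5
χ² = Σ (O − E)² / E
  dark-blue: (211 − 206.5)² / 206.5 = 0.0981
  light-blue: (415 − 413)² / 413 = 0.0097
  white: (200 − 206.5)² / 206.5 = 0.2046
χ² = 0.0981 + 0.0097 + 0.2046 = 0.3124 ≈ 0.312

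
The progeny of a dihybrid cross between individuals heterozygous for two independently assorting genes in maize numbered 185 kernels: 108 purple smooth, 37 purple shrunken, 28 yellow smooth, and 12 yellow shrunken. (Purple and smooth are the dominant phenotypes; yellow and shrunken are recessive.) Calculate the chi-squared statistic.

A dihybrid F₂ with independent assortment and complete dominance at both loci gives a 9:3:3:1 phenotypic ratio.
Under the 9:3:3:1 hypothesis (Σ ratio = 16, N = 185):
  purple smooth: 185 × 9/16 = 104.0625
  purple shrunken: 185 × 3/16 = 34.6875
  yellow smooth: 185 × 3/16 = 34.6875
  yellow shrunken: 185 × 1/16 = 11.5625
χ² = Σ (O − E)² / E
  purple smooth: (108 − 104.0625)² / 104.0625 = 0.1490
  purple shrunken: (37 − 34.6875)² / 34.6875 = 0.1542
  yellow smooth: (28 − 34.6875)² / 34.6875 = 1.2893
  yellow shrunken: (12 − 11.5625)² / 11.5625 = 0.0166
χ² = 0.1490 + 0.1542 + 1.2893 + 0.0166 = 1.6091 ≈ 1.609

1.609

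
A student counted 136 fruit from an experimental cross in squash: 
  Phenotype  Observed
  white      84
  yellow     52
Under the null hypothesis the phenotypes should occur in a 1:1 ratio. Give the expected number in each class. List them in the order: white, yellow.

The 1:1 ratio has 2 parts, so with N = 136 the expected counts are:
  white: 136 × 1/2 = 68
  yellow: 136 × 1/2 = 68

68, 68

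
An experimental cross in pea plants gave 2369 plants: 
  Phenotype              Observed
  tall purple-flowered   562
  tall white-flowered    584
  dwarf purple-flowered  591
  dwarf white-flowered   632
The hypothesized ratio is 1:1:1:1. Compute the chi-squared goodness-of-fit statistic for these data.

The 1:1:1:1 ratio has 4 parts, so with N = 2369 the expected counts are:
  tall purple-flowered: 2369 × 1/4 = 592.25
  tall white-flowered: 2369 × 1/4 = 592.25
  dwarf purple-flowered: 2369 × 1/4 = 592.25
  dwarf white-flowered: 2369 × 1/4 = 592.25
χ² = Σ (O − E)² / E
  tall purple-flowered: (562 − 592.25)² / 592.25 = 1.5451
  tall white-flowered: (584 − 592.25)² / 592.25 = 0.1149
  dwarf purple-flowered: (591 − 592.25)² / 592.25 = 0.0026
  dwarf white-flowered: (632 − 592.25)² / 592.25 = 2.6679
χ² = 1.5451 + 0.1149 + 0.0026 + 2.6679 = 4.3305 ≈ 4.331

4.331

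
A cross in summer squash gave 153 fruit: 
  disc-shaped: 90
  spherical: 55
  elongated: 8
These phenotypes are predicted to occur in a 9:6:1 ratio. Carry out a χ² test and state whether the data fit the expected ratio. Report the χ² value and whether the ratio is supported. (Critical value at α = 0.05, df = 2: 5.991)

0.534; consistent

The 9:6:1 ratio has 16 parts, so with N = 153 the expected counts are:
  disc-shaped: 153 × 9/16 = 86.0625
  spherical: 153 × 6/16 = 57.375
  elongated: 153 × 1/16 = 9.5625
χ² = Σ (O − E)² / E
  disc-shaped: (90 − 86.0625)² / 86.0625 = 0.1801
  spherical: (55 − 57.375)² / 57.375 = 0.0983
  elongated: (8 − 9.5625)² / 9.5625 = 0.2553
χ² = 0.1801 + 0.0983 + 0.2553 = 0.5337 ≈ 0.534
Degrees of freedom = 3 − 1 = 2; critical value at α = 0.05 is 5.991.
Since 0.534 < 5.991, we fail to reject the null hypothesis — the data are consistent with the 9:6:1 ratio.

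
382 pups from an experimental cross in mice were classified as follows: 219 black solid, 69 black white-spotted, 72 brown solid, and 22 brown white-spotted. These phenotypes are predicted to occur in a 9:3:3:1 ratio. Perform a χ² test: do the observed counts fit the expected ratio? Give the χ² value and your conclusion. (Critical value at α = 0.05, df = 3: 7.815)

Expected counts for N = 382 under a 9:3:3:1 ratio (total parts = 16):
  black solid: 382 × 9/16 = 214.875
  black white-spotted: 382 × 3/16 = 71.625
  brown solid: 382 × 3/16 = 71.625
  brown white-spotted: 382 × 1/16 = 23.875
χ² = Σ (O − E)² / E
  black solid: (219 − 214.875)² / 214.875 = 0.0792
  black white-spotted: (69 − 71.625)² / 71.625 = 0.0962
  brown solid: (72 − 71.625)² / 71.625 = 0.0020
  brown white-spotted: (22 − 23.875)² / 23.875 = 0.1473
χ² = 0.0792 + 0.0962 + 0.0020 + 0.1473 = 0.3247 ≈ 0.325
Degrees of freedom = 4 − 1 = 3; critical value at α = 0.05 is 7.815.
Since 0.325 < 7.815, we fail to reject the null hypothesis — the data are consistent with the 9:3:3:1 ratio.

0.325; consistent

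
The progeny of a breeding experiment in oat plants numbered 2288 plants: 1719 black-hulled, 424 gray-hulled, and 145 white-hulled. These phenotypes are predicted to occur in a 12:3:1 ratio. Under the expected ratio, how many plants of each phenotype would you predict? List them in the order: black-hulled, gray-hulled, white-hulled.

Total ratio parts = 16. Expected numbers out of 2288:
  black-hulled: 2288 × 12/16 = 1716
  gray-hulled: 2288 × 3/16 = 429
  white-hulled: 2288 × 1/16 = 143

1716, 429, 143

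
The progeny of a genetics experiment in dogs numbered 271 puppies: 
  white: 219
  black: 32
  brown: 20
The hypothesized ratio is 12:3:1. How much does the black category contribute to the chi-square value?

6.965

Expected counts for N = 271 under a 12:3:1 ratio (total parts = 16):
  white: 271 × 12/16 = 203.25
  black: 271 × 3/16 = 50.8125
  brown: 271 × 1/16 = 16.9375
Contribution of black: (32 − 50.8125)² / 50.8125 = 6.9650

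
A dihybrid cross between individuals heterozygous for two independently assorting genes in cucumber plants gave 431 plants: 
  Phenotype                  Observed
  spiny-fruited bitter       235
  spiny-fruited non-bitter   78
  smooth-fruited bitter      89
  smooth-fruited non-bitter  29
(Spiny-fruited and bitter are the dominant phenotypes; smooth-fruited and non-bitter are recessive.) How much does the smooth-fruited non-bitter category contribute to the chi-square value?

A dihybrid F₂ with independent assortment and complete dominance at both loci gives a 9:3:3:1 phenotypic ratio.
Total ratio parts = 16. Expected numbers out of 431:
  spiny-fruited bitter: 431 × 9/16 = 242.4375
  spiny-fruited non-bitter: 431 × 3/16 = 80.8125
  smooth-fruited bitter: 431 × 3/16 = 80.8125
  smooth-fruited non-bitter: 431 × 1/16 = 26.9375
Contribution of smooth-fruited non-bitter: (29 − 26.9375)² / 26.9375 = 0.1579

0.158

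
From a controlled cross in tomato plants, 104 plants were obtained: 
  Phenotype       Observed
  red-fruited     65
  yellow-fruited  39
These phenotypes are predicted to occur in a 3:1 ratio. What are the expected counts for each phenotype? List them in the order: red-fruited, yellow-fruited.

78, 26

The 3:1 ratio has 4 parts, so with N = 104 the expected counts are:
  red-fruited: 104 × 3/4 = 78
  yellow-fruited: 104 × 1/4 = 26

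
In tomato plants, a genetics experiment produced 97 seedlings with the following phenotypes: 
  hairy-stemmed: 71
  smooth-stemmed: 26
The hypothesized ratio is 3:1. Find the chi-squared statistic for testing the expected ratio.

0.168

Total ratio parts = 4. Expected numbers out of 97:
  hairy-stemmed: 97 × 3/4 = 72.75
  smooth-stemmed: 97 × 1/4 = 24.25
χ² = Σ (O − E)² / E
  hairy-stemmed: (71 − 72.75)² / 72.75 = 0.0421
  smooth-stemmed: (26 − 24.25)² / 24.25 = 0.1263
χ² = 0.0421 + 0.1263 = 0.1684 ≈ 0.168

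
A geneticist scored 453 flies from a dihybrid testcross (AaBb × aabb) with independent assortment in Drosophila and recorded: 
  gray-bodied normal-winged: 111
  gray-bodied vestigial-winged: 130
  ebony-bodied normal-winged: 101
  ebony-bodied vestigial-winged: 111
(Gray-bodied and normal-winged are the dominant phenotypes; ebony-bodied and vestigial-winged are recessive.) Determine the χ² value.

3.892

A dihybrid testcross with independent assortment gives a 1:1:1:1 ratio.
Under the 1:1:1:1 hypothesis (Σ ratio = 4, N = 453):
  gray-bodied normal-winged: 453 × 1/4 = 113.25
  gray-bodied vestigial-winged: 453 × 1/4 = 113.25
  ebony-bodied normal-winged: 453 × 1/4 = 113.25
  ebony-bodied vestigial-winged: 453 × 1/4 = 113.25
χ² = Σ (O − E)² / E
  gray-bodied normal-winged: (111 − 113.25)² / 113.25 = 0.0447
  gray-bodied vestigial-winged: (130 − 113.25)² / 113.25 = 2.4774
  ebony-bodied normal-winged: (101 − 113.25)² / 113.25 = 1.3251
  ebony-bodied vestigial-winged: (111 − 113.25)² / 113.25 = 0.0447
χ² = 0.0447 + 2.4774 + 1.3251 + 0.0447 = 3.8919 ≈ 3.892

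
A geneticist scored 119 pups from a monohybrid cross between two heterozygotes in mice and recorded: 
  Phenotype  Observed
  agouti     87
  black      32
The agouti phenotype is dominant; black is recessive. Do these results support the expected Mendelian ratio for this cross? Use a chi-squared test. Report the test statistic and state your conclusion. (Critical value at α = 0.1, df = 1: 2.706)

For a monohybrid cross between heterozygotes with complete dominance, the expected phenotypic ratio is 3:1.
The 3:1 ratio has 4 parts, so with N = 119 the expected counts are:
  agouti: 119 × 3/4 = 89.25
  black: 119 × 1/4 = 29.75
χ² = Σ (O − E)² / E
  agouti: (87 − 89.25)² / 89.25 = 0.0567
  black: (32 − 29.75)² / 29.75 = 0.1702
χ² = 0.0567 + 0.1702 = 0.2269 ≈ 0.227
Degrees of freedom = 2 − 1 = 1; critical value at α = 0.1 is 2.706.
Since 0.227 < 2.706, we fail to reject the null hypothesis — the data are consistent with the 3:1 ratio.

0.227; consistent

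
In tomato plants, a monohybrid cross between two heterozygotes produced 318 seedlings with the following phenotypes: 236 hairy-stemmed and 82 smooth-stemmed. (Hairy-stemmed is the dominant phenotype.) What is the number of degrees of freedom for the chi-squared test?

1

For a monohybrid cross between heterozygotes with complete dominance, the expected phenotypic ratio is 3:1.
A goodness-of-fit test with 2 phenotype classes has df = 2 − 1 = 1.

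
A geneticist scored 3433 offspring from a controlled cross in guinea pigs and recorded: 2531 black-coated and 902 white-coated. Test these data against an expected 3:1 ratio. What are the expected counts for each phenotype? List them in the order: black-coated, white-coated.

2574.75, 858.25

Total ratio parts = 4. Expected numbers out of 3433:
  black-coated: 3433 × 3/4 = 2574.75
  white-coated: 3433 × 1/4 = 858.25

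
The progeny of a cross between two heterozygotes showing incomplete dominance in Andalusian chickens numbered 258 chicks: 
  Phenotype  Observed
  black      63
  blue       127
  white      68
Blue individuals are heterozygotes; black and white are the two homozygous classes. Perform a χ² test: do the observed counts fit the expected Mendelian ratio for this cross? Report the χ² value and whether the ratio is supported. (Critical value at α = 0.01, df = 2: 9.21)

With incomplete dominance, a heterozygote × heterozygote cross gives a 1:2:1 phenotypic ratio.
Total ratio parts = 4. Expected numbers out of 258:
  black: 258 × 1/4 = 64.5
  blue: 258 × 2/4 = 129
  white: 258 × 1/4 = 64.5
χ² = Σ (O − E)² / E
  black: (63 − 64.5)² / 64.5 = 0.0349
  blue: (127 − 129)² / 129 = 0.0310
  white: (68 − 64.5)² / 64.5 = 0.1899
χ² = 0.0349 + 0.0310 + 0.1899 = 0.2558 ≈ 0.256
Degrees of freedom = 3 − 1 = 2; critical value at α = 0.01 is 9.21.
Since 0.256 < 9.21, we fail to reject the null hypothesis — the data are consistent with the 1:2:1 ratio.

0.256; consistent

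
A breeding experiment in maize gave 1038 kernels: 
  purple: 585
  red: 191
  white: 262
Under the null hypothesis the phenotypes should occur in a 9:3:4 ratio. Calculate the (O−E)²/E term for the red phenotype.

Under the 9:3:4 hypothesis (Σ ratio = 16, N = 1038):
  purple: 1038 × 9/16 = 583.875
  red: 1038 × 3/16 = 194.625
  white: 1038 × 4/16 = 259.5
Contribution of red: (191 − 194.625)² / 194.625 = 0.0675

0.068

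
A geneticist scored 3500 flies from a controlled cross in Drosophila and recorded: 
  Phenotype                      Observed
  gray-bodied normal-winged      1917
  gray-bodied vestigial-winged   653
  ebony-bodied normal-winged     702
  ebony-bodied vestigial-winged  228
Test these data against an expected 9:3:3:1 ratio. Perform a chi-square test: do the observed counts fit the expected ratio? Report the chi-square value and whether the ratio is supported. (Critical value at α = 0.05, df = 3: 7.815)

4.957; consistent

Expected counts for N = 3500 under a 9:3:3:1 ratio (total parts = 16):
  gray-bodied normal-winged: 3500 × 9/16 = 1968.75
  gray-bodied vestigial-winged: 3500 × 3/16 = 656.25
  ebony-bodied normal-winged: 3500 × 3/16 = 656.25
  ebony-bodied vestigial-winged: 3500 × 1/16 = 218.75
χ² = Σ (O − E)² / E
  gray-bodied normal-winged: (1917 − 1968.75)² / 1968.75 = 1.3603
  gray-bodied vestigial-winged: (653 − 656.25)² / 656.25 = 0.0161
  ebony-bodied normal-winged: (702 − 656.25)² / 656.25 = 3.1894
  ebony-bodied vestigial-winged: (228 − 218.75)² / 218.75 = 0.3911
χ² = 1.3603 + 0.0161 + 3.1894 + 0.3911 = 4.9569 ≈ 4.957
Degrees of freedom = 4 − 1 = 3; critical value at α = 0.05 is 7.815.
Since 4.957 < 7.815, we fail to reject the null hypothesis — the data are consistent with the 9:3:3:1 ratio.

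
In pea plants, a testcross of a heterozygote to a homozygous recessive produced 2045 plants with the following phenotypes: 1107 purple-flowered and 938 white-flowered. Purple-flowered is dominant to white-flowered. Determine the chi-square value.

13.966

A testcross of a heterozygote (Aa × aa) gives a 1:1 phenotypic ratio.
Expected counts for N = 2045 under a 1:1 ratio (total parts = 2):
  purple-flowered: 2045 × 1/2 = 1022.5
  white-flowered: 2045 × 1/2 = 1022.5
χ² = Σ (O − E)² / E
  purple-flowered: (1107 − 1022.5)² / 1022.5 = 6.9831
  white-flowered: (938 − 1022.5)² / 1022.5 = 6.9831
χ² = 6.9831 + 6.9831 = 13.9662 ≈ 13.966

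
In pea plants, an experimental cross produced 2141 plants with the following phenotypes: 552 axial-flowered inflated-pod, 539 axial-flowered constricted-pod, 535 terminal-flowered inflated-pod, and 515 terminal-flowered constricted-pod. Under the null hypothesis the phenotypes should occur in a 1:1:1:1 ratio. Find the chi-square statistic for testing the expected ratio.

1.317

Under the 1:1:1:1 hypothesis (Σ ratio = 4, N = 2141):
  axial-flowered inflated-pod: 2141 × 1/4 = 535.25
  axial-flowered constricted-pod: 2141 × 1/4 = 535.25
  terminal-flowered inflated-pod: 2141 × 1/4 = 535.25
  terminal-flowered constricted-pod: 2141 × 1/4 = 535.25
χ² = Σ (O − E)² / E
  axial-flowered inflated-pod: (552 − 535.25)² / 535.25 = 0.5242
  axial-flowered constricted-pod: (539 − 535.25)² / 535.25 = 0.0263
  terminal-flowered inflated-pod: (535 − 535.25)² / 535.25 = 0.0001
  terminal-flowered constricted-pod: (515 − 535.25)² / 535.25 = 0.7661
χ² = 0.5242 + 0.0263 + 0.0001 + 0.7661 = 1.3167 ≈ 1.317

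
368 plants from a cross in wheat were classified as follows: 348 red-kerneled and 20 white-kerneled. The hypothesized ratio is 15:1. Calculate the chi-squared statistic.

Expected counts for N = 368 under a 15:1 ratio (total parts = 16):
  red-kerneled: 368 × 15/16 = 345
  white-kerneled: 368 × 1/16 = 23
χ² = Σ (O − E)² / E
  red-kerneled: (348 − 345)² / 345 = 0.0261
  white-kerneled: (20 − 23)² / 23 = 0.3913
χ² = 0.0261 + 0.3913 = 0.4174 ≈ 0.417

0.417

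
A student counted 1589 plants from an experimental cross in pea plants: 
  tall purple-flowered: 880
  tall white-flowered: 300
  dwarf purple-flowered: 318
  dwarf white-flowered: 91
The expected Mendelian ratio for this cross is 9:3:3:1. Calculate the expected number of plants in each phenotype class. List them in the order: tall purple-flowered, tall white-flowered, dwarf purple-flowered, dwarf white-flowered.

Total ratio parts = 16. Expected numbers out of 1589:
  tall purple-flowered: 1589 × 9/16 = 893.8125
  tall white-flowered: 1589 × 3/16 = 297.9375
  dwarf purple-flowered: 1589 × 3/16 = 297.9375
  dwarf white-flowered: 1589 × 1/16 = 99.3125

893.8125, 297.9375, 297.9375, 99.3125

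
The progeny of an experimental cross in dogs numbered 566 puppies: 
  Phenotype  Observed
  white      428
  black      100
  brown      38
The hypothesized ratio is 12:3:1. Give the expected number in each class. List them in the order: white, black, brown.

Under the 12:3:1 hypothesis (Σ ratio = 16, N = 566):
  white: 566 × 12/16 = 424.5
  black: 566 × 3/16 = 106.125
  brown: 566 × 1/16 = 35.375

424.5, 106.125, 35.375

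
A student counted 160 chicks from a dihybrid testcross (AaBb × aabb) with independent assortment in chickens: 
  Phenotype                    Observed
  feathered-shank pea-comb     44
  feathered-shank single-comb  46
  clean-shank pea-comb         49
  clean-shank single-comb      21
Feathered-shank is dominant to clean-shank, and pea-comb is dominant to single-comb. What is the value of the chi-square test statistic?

12.350

A dihybrid testcross with independent assortment gives a 1:1:1:1 ratio.
Total ratio parts = 4. Expected numbers out of 160:
  feathered-shank pea-comb: 160 × 1/4 = 40
  feathered-shank single-comb: 160 × 1/4 = 40
  clean-shank pea-comb: 160 × 1/4 = 40
  clean-shank single-comb: 160 × 1/4 = 40
χ² = Σ (O − E)² / E
  feathered-shank pea-comb: (44 − 40)² / 40 = 0.4000
  feathered-shank single-comb: (46 − 40)² / 40 = 0.9000
  clean-shank pea-comb: (49 − 40)² / 40 = 2.0250
  clean-shank single-comb: (21 − 40)² / 40 = 9.0250
χ² = 0.4000 + 0.9000 + 2.0250 + 9.0250 = 12.350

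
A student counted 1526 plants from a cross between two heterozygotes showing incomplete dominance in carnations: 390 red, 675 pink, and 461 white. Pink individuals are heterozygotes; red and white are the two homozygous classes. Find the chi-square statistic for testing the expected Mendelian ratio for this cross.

With incomplete dominance, a heterozygote × heterozygote cross gives a 1:2:1 phenotypic ratio.
Expected counts for N = 1526 under a 1:2:1 ratio (total parts = 4):
  red: 1526 × 1/4 = 381.5
  pink: 1526 × 2/4 = 763
  white: 1526 × 1/4 = 381.5
χ² = Σ (O − E)² / E
  red: (390 − 381.5)² / 381.5 = 0.1894
  pink: (675 − 763)² / 763 = 10.1494
  white: (461 − 381.5)² / 381.5 = 16.5668
χ² = 0.1894 + 10.1494 + 16.5668 = 26.9056 ≈ 26.906

26.906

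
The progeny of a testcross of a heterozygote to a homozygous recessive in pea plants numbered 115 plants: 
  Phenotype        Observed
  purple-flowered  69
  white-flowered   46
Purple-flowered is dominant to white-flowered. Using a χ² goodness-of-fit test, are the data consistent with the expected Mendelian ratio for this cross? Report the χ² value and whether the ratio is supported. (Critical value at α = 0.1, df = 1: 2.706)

A testcross of a heterozygote (Aa × aa) gives a 1:1 phenotypic ratio.
Under the 1:1 hypothesis (Σ ratio = 2, N = 115):
  purple-flowered: 115 × 1/2 = 57.5
  white-flowered: 115 × 1/2 = 57.5
χ² = Σ (O − E)² / E
  purple-flowered: (69 − 57.5)² / 57.5 = 2.3000
  white-flowered: (46 − 57.5)² / 57.5 = 2.3000
χ² = 2.3000 + 2.3000 = 4.600
Degrees of freedom = 2 − 1 = 1; critical value at α = 0.1 is 2.706.
Since 4.600 > 2.706, we reject the null hypothesis — the data do not fit the 1:1 ratio.

4.600; not consistent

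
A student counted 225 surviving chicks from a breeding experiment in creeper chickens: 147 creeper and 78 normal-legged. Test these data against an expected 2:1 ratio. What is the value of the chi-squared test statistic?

Total ratio parts = 3. Expected numbers out of 225:
  creeper: 225 × 2/3 = 150
  normal-legged: 225 × 1/3 = 75
χ² = Σ (O − E)² / E
  creeper: (147 − 150)² / 150 = 0.0600
  normal-legged: (78 − 75)² / 75 = 0.1200
χ² = 0.0600 + 0.1200 = 0.180

0.180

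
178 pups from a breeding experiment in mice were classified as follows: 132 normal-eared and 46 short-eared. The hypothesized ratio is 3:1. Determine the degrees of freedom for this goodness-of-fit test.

1

A goodness-of-fit test with 2 phenotype classes has df = 2 − 1 = 1.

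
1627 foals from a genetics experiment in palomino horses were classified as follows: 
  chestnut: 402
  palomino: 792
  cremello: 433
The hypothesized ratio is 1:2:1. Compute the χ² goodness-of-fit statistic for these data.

The 1:2:1 ratio has 4 parts, so with N = 1627 the expected counts are:
  chestnut: 1627 × 1/4 = 406.75
  palomino: 1627 × 2/4 = 813.5
  cremello: 1627 × 1/4 = 406.75
χ² = Σ (O − E)² / E
  chestnut: (402 − 406.75)² / 406.75 = 0.0555
  palomino: (792 − 813.5)² / 813.5 = 0.5682
  cremello: (433 − 406.75)² / 406.75 = 1.6941
χ² = 0.0555 + 0.5682 + 1.6941 = 2.3178 ≈ 2.318

2.318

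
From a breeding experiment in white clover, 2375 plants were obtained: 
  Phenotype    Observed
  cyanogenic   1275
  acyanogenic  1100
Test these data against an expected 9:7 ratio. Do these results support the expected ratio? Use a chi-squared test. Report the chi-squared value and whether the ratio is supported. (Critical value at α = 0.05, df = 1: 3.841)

Expected counts for N = 2375 under a 9:7 ratio (total parts = 16):
  cyanogenic: 2375 × 9/16 = 1335.9375
  acyanogenic: 2375 × 7/16 = 1039.0625
χ² = Σ (O − E)² / E
  cyanogenic: (1275 − 1335.9375)² / 1335.9375 = 2.7796
  acyanogenic: (1100 − 1039.0625)² / 1039.0625 = 3.5738
χ² = 2.7796 + 3.5738 = 6.3534 ≈ 6.353
Degrees of freedom = 2 − 1 = 1; critical value at α = 0.05 is 3.841.
Since 6.353 > 3.841, we reject the null hypothesis — the data do not fit the 9:7 ratio.

6.353; not consistent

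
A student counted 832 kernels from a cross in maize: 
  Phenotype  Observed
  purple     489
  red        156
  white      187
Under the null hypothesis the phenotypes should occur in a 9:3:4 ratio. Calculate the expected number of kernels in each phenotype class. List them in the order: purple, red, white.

468, 156, 208

Expected counts for N = 832 under a 9:3:4 ratio (total parts = 16):
  purple: 832 × 9/16 = 468
  red: 832 × 3/16 = 156
  white: 832 × 4/16 = 208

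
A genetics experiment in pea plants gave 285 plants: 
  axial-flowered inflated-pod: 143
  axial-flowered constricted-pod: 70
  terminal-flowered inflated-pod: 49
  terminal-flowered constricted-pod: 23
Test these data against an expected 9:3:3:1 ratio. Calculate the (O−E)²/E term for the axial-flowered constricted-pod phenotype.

The 9:3:3:1 ratio has 16 parts, so with N = 285 the expected counts are:
  axial-flowered inflated-pod: 285 × 9/16 = 160.3125
  axial-flowered constricted-pod: 285 × 3/16 = 53.4375
  terminal-flowered inflated-pod: 285 × 3/16 = 53.4375
  terminal-flowered constricted-pod: 285 × 1/16 = 17.8125
Contribution of axial-flowered constricted-pod: (70 − 53.4375)² / 53.4375 = 5.1334

5.133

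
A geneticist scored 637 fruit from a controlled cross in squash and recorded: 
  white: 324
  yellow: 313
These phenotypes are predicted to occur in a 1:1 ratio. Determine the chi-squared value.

0.190

Under the 1:1 hypothesis (Σ ratio = 2, N = 637):
  white: 637 × 1/2 = 318.5
  yellow: 637 × 1/2 = 318.5
χ² = Σ (O − E)² / E
  white: (324 − 318.5)² / 318.5 = 0.0950
  yellow: (313 − 318.5)² / 318.5 = 0.0950
χ² = 0.0950 + 0.0950 = 0.190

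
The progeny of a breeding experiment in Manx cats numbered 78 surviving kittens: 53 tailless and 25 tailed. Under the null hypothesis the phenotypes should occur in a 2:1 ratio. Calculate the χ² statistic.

0.058

Total ratio parts = 3. Expected numbers out of 78:
  tailless: 78 × 2/3 = 52
  tailed: 78 × 1/3 = 26
χ² = Σ (O − E)² / E
  tailless: (53 − 52)² / 52 = 0.0192
  tailed: (25 − 26)² / 26 = 0.0385
χ² = 0.0192 + 0.0385 = 0.0577 ≈ 0.058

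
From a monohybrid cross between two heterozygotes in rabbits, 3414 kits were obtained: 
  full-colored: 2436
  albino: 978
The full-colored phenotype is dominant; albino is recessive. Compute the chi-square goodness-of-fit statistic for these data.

For a monohybrid cross between heterozygotes with complete dominance, the expected phenotypic ratio is 3:1.
Under the 3:1 hypothesis (Σ ratio = 4, N = 3414):
  full-colored: 3414 × 3/4 = 2560.5
  albino: 3414 × 1/4 = 853.5
χ² = Σ (O − E)² / E
  full-colored: (2436 − 2560.5)² / 2560.5 = 6.0536
  albino: (978 − 853.5)² / 853.5 = 18.1608
χ² = 6.0536 + 18.1608 = 24.2144 ≈ 24.214

24.214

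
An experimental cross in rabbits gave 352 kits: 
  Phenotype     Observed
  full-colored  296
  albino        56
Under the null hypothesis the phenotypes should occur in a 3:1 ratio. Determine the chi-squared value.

The 3:1 ratio has 4 parts, so with N = 352 the expected counts are:
  full-colored: 352 × 3/4 = 264
  albino: 352 × 1/4 = 88
χ² = Σ (O − E)² / E
  full-colored: (296 − 264)² / 264 = 3.8788
  albino: (56 − 88)² / 88 = 11.6364
χ² = 3.8788 + 11.6364 = 15.5152 ≈ 15.515

15.515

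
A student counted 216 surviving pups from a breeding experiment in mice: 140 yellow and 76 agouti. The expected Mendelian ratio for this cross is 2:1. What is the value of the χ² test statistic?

0.333

Under the 2:1 hypothesis (Σ ratio = 3, N = 216):
  yellow: 216 × 2/3 = 144
  agouti: 216 × 1/3 = 72
χ² = Σ (O − E)² / E
  yellow: (140 − 144)² / 144 = 0.1111
  agouti: (76 − 72)² / 72 = 0.2222
χ² = 0.1111 + 0.2222 = 0.3333 ≈ 0.333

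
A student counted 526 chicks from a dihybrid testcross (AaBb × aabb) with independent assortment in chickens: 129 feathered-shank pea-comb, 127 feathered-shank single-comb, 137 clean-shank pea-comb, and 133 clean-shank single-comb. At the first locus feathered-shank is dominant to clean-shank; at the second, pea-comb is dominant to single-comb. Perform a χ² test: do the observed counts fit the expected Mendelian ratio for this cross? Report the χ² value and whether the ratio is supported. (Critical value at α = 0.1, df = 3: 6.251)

0.449; consistent

A dihybrid testcross with independent assortment gives a 1:1:1:1 ratio.
Under the 1:1:1:1 hypothesis (Σ ratio = 4, N = 526):
  feathered-shank pea-comb: 526 × 1/4 = 131.5
  feathered-shank single-comb: 526 × 1/4 = 131.5
  clean-shank pea-comb: 526 × 1/4 = 131.5
  clean-shank single-comb: 526 × 1/4 = 131.5
χ² = Σ (O − E)² / E
  feathered-shank pea-comb: (129 − 131.5)² / 131.5 = 0.0475
  feathered-shank single-comb: (127 − 131.5)² / 131.5 = 0.1540
  clean-shank pea-comb: (137 − 131.5)² / 131.5 = 0.2300
  clean-shank single-comb: (133 − 131.5)² / 131.5 = 0.0171
χ² = 0.0475 + 0.1540 + 0.2300 + 0.0171 = 0.4486 ≈ 0.449
Degrees of freedom = 4 − 1 = 3; critical value at α = 0.1 is 6.251.
Since 0.449 < 6.251, we fail to reject the null hypothesis — the data are consistent with the 1:1:1:1 ratio.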